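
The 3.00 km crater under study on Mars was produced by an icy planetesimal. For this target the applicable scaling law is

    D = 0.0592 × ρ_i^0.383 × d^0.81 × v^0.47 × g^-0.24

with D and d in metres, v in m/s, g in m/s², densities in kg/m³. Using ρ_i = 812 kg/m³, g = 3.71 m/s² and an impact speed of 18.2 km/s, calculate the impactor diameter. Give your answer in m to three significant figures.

d ≈ 135 m

Rearranging for d: d = [D / (0.0592 · 812^0.383 · 18200^0.47 · 3.71^-0.24)]^(1/0.81).
D = 3000 m.
812^0.383 = 13.01
18200^0.47 = 100.5
3.71^-0.24 = 0.7300
Denominator = 0.0592 × 13.01 × 100.5 × 0.7300 = 56.51
D / 56.51 = 3000 / 56.51 = 53.09
d = 53.09^(1/0.81) = 53.09^1.2346 = 134.8 m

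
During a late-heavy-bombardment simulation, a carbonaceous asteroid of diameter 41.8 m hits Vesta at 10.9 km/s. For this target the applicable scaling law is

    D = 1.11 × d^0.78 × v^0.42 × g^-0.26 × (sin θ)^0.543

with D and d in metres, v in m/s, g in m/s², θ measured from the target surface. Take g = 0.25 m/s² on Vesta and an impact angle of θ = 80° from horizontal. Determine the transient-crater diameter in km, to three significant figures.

D ≈ 1.44 km

In SI units: v = 10900 m/s.
d^0.78 = 41.8^0.78 = 18.39
v^0.42 = 10900^0.42 = 49.63
g^-0.26 = 0.25^-0.26 = 1.434
(sin 80°)^0.543 = 0.9848^0.543 = 0.9917
D = 1.11 × 18.39 × 49.63 × 1.434 × 0.9917 = 1441 m
   = 1.441 km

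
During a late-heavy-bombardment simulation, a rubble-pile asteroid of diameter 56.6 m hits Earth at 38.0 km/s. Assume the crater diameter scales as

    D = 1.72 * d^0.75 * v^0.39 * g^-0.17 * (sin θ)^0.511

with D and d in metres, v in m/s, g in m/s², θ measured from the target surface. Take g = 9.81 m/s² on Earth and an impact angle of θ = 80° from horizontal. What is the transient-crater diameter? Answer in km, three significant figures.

In SI units: v = 38000 m/s.
d^0.75 = 56.6^0.75 = 20.64
v^0.39 = 38000^0.39 = 61.11
g^-0.17 = 9.81^-0.17 = 0.6783
(sin 80°)^0.511 = 0.9848^0.511 = 0.9922
D = 1.72 × 20.64 × 61.11 × 0.6783 × 0.9922 = 1460 m
   = 1.460 km

D ≈ 1.46 km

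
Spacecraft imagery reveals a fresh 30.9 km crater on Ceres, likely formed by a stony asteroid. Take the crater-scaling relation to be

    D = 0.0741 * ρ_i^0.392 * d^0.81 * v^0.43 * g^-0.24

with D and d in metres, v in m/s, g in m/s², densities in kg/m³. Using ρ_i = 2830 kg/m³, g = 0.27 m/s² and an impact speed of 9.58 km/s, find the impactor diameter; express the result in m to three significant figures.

Rearranging for d: d = [D / (0.0741 · 2830^0.392 · 9580^0.43 · 0.27^-0.24)]^(1/0.81).
D = 30900 m.
2830^0.392 = 22.55
9580^0.43 = 51.52
0.27^-0.24 = 1.369
Denominator = 0.0741 × 22.55 × 51.52 × 1.369 = 117.9
D / 117.9 = 30900 / 117.9 = 262.1
d = 262.1^(1/0.81) = 262.1^1.2346 = 967.9 m

d ≈ 968 m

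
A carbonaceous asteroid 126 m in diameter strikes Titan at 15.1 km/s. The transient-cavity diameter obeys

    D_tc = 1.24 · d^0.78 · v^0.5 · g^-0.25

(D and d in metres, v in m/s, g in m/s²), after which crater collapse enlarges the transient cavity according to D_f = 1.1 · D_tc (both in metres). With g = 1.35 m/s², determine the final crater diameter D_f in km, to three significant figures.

D_f ≈ 6.76 km

v = 15100 m/s.
d^0.78 = 126^0.78 = 43.48
v^0.5 = 15100^0.5 = 122.9
g^-0.25 = 1.35^-0.25 = 0.9277
D_tc = 1.24 × 43.48 × 122.9 × 0.9277 = 6147 m
D_f = 1.1 × 6147 = 6762 m
     = 6.762 km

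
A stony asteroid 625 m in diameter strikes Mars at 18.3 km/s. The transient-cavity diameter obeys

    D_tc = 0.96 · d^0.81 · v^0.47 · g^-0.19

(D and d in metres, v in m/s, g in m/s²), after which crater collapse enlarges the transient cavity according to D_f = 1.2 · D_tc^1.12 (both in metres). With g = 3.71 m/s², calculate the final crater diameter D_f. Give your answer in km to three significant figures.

D_f ≈ 52.3 km

v = 18300 m/s.
d^0.81 = 625^0.81 = 183.9
v^0.47 = 18300^0.47 = 100.8
g^-0.19 = 3.71^-0.19 = 0.7795
D_tc = 0.96 × 183.9 × 100.8 × 0.7795 = 13870 m
D_f = 1.2 × (13870)^1.12 = 52277 m
     = 52.28 km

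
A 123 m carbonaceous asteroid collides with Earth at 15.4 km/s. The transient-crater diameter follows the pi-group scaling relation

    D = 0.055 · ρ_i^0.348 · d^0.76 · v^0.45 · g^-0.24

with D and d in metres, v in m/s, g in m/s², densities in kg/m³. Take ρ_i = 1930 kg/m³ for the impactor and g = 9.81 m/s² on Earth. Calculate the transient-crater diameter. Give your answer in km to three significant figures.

In SI units: v = 15400 m/s.
ρ_i^0.348 = 1930^0.348 = 13.91
d^0.76 = 123^0.76 = 38.76
v^0.45 = 15400^0.45 = 76.63
g^-0.24 = 9.81^-0.24 = 0.5781
D = 0.055 × 13.91 × 38.76 × 76.63 × 0.5781 = 1314 m
   = 1.314 km

D ≈ 1.31 km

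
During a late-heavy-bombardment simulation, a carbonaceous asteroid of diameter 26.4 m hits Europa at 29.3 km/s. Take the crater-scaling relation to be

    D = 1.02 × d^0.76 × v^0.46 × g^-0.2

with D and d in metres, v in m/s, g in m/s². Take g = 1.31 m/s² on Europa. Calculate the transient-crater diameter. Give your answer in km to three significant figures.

D ≈ 1.32 km

In SI units: v = 29300 m/s.
d^0.76 = 26.4^0.76 = 12.03
v^0.46 = 29300^0.46 = 113.4
g^-0.2 = 1.31^-0.2 = 0.9474
D = 1.02 × 12.03 × 113.4 × 0.9474 = 1318 m
   = 1.318 km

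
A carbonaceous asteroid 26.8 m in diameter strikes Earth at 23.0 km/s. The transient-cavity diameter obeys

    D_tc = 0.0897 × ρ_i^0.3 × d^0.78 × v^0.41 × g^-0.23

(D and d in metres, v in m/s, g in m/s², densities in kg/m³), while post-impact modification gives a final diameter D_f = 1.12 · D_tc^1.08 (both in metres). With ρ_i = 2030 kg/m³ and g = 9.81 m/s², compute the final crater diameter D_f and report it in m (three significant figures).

D_f ≈ 755 m

v = 23000 m/s.
ρ_i^0.3 = 2030^0.3 = 9.823
d^0.78 = 26.8^0.78 = 13.00
v^0.41 = 23000^0.41 = 61.42
g^-0.23 = 9.81^-0.23 = 0.5914
D_tc = 0.0897 × 9.823 × 13.00 × 61.42 × 0.5914 = 416.1 m
D_f = 1.12 × (416.1)^1.08 = 755.0 m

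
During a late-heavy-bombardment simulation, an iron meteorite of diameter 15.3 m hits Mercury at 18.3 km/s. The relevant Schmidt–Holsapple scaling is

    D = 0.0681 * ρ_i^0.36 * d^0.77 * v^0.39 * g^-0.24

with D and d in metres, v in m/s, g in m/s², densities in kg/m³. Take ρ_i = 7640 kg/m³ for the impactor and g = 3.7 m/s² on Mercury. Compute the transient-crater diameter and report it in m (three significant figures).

In SI units: v = 18300 m/s.
ρ_i^0.36 = 7640^0.36 = 25.00
d^0.77 = 15.3^0.77 = 8.170
v^0.39 = 18300^0.39 = 45.96
g^-0.24 = 3.7^-0.24 = 0.7305
D = 0.0681 × 25.00 × 8.170 × 45.96 × 0.7305 = 467.0 m

D ≈ 467 m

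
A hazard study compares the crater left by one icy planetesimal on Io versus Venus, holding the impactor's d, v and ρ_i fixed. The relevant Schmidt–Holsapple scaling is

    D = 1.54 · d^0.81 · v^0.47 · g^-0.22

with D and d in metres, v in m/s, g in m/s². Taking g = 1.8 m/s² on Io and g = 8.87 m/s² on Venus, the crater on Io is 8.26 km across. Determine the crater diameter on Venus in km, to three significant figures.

D ≈ 5.82 km

All impactor-dependent factors cancel in the ratio, leaving D_Venus/D_Io = (g_Venus/g_Io)^-0.22.
(8.87/1.8)^-0.22 = 4.928^-0.22 = 0.7041
D_Venus = 0.7041 × 8.26 km = 5.82 km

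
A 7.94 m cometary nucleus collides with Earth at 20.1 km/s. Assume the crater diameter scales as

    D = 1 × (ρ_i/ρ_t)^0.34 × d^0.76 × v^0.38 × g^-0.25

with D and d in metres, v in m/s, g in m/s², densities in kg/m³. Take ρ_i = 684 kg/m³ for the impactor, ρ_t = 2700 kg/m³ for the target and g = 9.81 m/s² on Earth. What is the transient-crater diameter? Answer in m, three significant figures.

In SI units: v = 20100 m/s.
(ρ_i/ρ_t)^0.34 = (684/2700)^0.34 = 0.6270
d^0.76 = 7.94^0.76 = 4.829
v^0.38 = 20100^0.38 = 43.17
g^-0.25 = 9.81^-0.25 = 0.5650
D = 1 × 0.6270 × 4.829 × 43.17 × 0.5650 = 73.85 m

D ≈ 73.9 m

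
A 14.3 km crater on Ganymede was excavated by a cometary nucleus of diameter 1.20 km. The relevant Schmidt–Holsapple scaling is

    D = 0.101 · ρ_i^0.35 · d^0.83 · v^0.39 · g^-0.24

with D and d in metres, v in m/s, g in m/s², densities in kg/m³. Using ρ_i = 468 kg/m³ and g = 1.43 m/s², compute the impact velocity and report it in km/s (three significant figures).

v ≈ 22.6 km/s

Rearranging for v: v = [D / (0.101 · 468^0.35 · 1200^0.83 · 1.43^-0.24)]^(1/0.39).
D = 14300 m.
468^0.35 = 8.602
1200^0.83 = 359.5
1.43^-0.24 = 0.9177
Denominator = 0.101 × 8.602 × 359.5 × 0.9177 = 286.6
D / 286.6 = 14300 / 286.6 = 49.90
v = 49.90^(1/0.39) = 49.90^2.5641 = 22600 m/s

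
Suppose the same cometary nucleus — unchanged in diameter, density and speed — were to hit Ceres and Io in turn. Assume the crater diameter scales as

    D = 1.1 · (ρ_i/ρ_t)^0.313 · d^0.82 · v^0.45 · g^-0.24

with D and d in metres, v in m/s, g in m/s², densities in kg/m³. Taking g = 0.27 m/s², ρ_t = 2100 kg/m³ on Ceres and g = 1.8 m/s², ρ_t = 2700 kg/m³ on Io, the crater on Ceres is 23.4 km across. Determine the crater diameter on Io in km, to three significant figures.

The impactor-only factors (d, v, ρ_i) cancel in the ratio, leaving D_Io/D_Ceres = (g_Io/g_Ceres)^-0.24 · (ρ_t,Ceres/ρ_t,Io)^0.313.
(1.8/0.27)^-0.24 = 6.667^-0.24 = 0.6342
(2100/2700)^0.313 = 0.7778^0.313 = 0.9244
Ratio = 0.6342 × 0.9244 = 0.5863
D_Io = 0.5863 × 23.4 km = 13.7 km

D ≈ 13.7 km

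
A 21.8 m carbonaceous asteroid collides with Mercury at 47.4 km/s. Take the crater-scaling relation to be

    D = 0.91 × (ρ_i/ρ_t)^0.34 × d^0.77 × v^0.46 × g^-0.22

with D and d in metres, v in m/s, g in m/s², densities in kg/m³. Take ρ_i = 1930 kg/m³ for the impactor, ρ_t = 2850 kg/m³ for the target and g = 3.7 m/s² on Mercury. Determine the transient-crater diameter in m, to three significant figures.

D ≈ 908 m

In SI units: v = 47400 m/s.
(ρ_i/ρ_t)^0.34 = (1930/2850)^0.34 = 0.8759
d^0.77 = 21.8^0.77 = 10.73
v^0.46 = 47400^0.46 = 141.5
g^-0.22 = 3.7^-0.22 = 0.7499
D = 0.91 × 0.8759 × 10.73 × 141.5 × 0.7499 = 907.5 m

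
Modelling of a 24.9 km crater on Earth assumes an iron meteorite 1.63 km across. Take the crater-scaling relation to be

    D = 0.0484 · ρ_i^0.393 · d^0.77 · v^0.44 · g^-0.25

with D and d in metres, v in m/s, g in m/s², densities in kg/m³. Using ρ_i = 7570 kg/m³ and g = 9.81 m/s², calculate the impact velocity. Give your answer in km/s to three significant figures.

Rearranging for v: v = [D / (0.0484 · 7570^0.393 · 1630^0.77 · 9.81^-0.25)]^(1/0.44).
D = 24900 m.
7570^0.393 = 33.46
1630^0.77 = 297.4
9.81^-0.25 = 0.5650
Denominator = 0.0484 × 33.46 × 297.4 × 0.5650 = 272.1
D / 272.1 = 24900 / 272.1 = 91.51
v = 91.51^(1/0.44) = 91.51^2.2727 = 28697 m/s

v ≈ 28.7 km/s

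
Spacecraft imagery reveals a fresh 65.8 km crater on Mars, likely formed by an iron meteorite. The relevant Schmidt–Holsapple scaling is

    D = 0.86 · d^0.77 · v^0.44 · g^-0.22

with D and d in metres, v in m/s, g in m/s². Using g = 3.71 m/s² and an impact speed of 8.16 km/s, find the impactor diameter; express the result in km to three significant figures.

d ≈ 18.6 km

Rearranging for d: d = [D / (0.86 · 8160^0.44 · 3.71^-0.22)]^(1/0.77).
D = 65800 m.
8160^0.44 = 52.62
3.71^-0.22 = 0.7494
Denominator = 0.86 × 52.62 × 0.7494 = 33.91
D / 33.91 = 65800 / 33.91 = 1940
d = 1940^(1/0.77) = 1940^1.2987 = 18615 m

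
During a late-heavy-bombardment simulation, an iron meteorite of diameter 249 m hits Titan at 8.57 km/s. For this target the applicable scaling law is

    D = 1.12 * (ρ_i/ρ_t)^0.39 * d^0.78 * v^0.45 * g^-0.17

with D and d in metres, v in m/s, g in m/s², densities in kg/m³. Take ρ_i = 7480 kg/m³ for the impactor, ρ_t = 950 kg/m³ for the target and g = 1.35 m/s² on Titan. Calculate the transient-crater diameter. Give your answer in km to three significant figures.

In SI units: v = 8570 m/s.
(ρ_i/ρ_t)^0.39 = (7480/950)^0.39 = 2.236
d^0.78 = 249^0.78 = 73.97
v^0.45 = 8570^0.45 = 58.86
g^-0.17 = 1.35^-0.17 = 0.9503
D = 1.12 × 2.236 × 73.97 × 58.86 × 0.9503 = 10362 m
   = 10.36 km

D ≈ 10.4 km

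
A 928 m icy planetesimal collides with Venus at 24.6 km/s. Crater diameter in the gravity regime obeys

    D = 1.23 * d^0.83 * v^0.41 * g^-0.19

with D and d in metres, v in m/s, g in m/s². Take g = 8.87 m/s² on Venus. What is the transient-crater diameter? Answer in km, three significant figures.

In SI units: v = 24600 m/s.
d^0.83 = 928^0.83 = 290.4
v^0.41 = 24600^0.41 = 63.14
g^-0.19 = 8.87^-0.19 = 0.6605
D = 1.23 × 290.4 × 63.14 × 0.6605 = 14896 m
   = 14.90 km

D ≈ 14.9 km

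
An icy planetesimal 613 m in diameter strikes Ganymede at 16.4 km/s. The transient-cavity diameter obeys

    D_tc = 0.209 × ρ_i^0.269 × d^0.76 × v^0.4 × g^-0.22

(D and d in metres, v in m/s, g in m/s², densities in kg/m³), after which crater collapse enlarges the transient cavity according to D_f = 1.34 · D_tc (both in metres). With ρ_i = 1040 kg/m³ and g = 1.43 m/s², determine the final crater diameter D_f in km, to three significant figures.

v = 16400 m/s.
ρ_i^0.269 = 1040^0.269 = 6.480
d^0.76 = 613^0.76 = 131.4
v^0.4 = 16400^0.4 = 48.52
g^-0.22 = 1.43^-0.22 = 0.9243
D_tc = 0.209 × 6.480 × 131.4 × 48.52 × 0.9243 = 7981 m
D_f = 1.34 × 7981 = 10695 m
     = 10.69 km

D_f ≈ 10.7 km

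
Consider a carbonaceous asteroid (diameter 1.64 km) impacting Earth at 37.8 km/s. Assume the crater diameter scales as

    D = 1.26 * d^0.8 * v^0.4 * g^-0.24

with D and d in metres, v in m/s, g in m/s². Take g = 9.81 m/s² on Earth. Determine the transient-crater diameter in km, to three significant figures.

D ≈ 18.4 km

In SI units: d = 1640 m, v = 37800 m/s.
d^0.8 = 1640^0.8 = 373.1
v^0.4 = 37800^0.4 = 67.76
g^-0.24 = 9.81^-0.24 = 0.5781
D = 1.26 × 373.1 × 67.76 × 0.5781 = 18415 m
   = 18.42 km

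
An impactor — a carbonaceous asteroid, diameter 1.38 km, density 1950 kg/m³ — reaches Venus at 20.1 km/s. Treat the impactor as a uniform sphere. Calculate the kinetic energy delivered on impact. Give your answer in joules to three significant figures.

d = 1380 m; v = 20100 m/s.
Mass m = (π/6) ρ d³ = (π/6) × 1950 × (1380)³ = 2.683 × 10^12 kg
E = ½ m v² = 0.5 × 2.683 × 10^12 × (20100)² = 5.420 × 10^20 J

E ≈ 5.42 × 10^20 J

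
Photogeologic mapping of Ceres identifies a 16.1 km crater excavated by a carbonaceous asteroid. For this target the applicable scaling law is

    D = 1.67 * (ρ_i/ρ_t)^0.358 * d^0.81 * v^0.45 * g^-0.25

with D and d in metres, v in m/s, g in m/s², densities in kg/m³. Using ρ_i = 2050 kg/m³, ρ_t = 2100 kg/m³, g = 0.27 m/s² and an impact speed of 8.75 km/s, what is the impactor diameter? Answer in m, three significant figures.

d ≈ 361 m

Rearranging for d: d = [D / (1.67 · (2050/2100)^0.358 · 8750^0.45 · 0.27^-0.25)]^(1/0.81).
D = 16100 m.
(2050/2100)^0.358 = 0.9914
8750^0.45 = 59.42
0.27^-0.25 = 1.387
Denominator = 1.67 × 0.9914 × 59.42 × 1.387 = 136.5
D / 136.5 = 16100 / 136.5 = 117.9
d = 117.9^(1/0.81) = 117.9^1.2346 = 361.0 m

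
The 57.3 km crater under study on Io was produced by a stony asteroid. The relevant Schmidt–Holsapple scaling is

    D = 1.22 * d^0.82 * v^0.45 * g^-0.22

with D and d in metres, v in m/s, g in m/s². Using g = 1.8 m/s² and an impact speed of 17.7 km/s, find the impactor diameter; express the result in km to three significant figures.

d ≈ 2.72 km

Rearranging for d: d = [D / (1.22 · 17700^0.45 · 1.8^-0.22)]^(1/0.82).
D = 57300 m.
17700^0.45 = 81.58
1.8^-0.22 = 0.8787
Denominator = 1.22 × 81.58 × 0.8787 = 87.45
D / 87.45 = 57300 / 87.45 = 655.2
d = 655.2^(1/0.82) = 655.2^1.2195 = 2720 m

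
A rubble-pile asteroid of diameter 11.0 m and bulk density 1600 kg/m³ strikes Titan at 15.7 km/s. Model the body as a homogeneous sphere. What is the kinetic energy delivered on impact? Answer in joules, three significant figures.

E ≈ 1.37 × 10^14 J

v = 15700 m/s.
Mass m = (π/6) ρ d³ = (π/6) × 1600 × (11)³ = 1.115 × 10^6 kg
E = ½ m v² = 0.5 × 1.115 × 10^6 × (15700)² = 1.374 × 10^14 J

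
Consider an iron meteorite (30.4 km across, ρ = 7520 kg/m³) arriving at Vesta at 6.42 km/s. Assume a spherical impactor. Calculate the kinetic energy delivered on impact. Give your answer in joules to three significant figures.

E ≈ 2.28 × 10^24 J

d = 30400 m; v = 6420 m/s.
Mass m = (π/6) ρ d³ = (π/6) × 7520 × (30400)³ = 1.106 × 10^17 kg
E = ½ m v² = 0.5 × 1.106 × 10^17 × (6420)² = 2.279 × 10^24 J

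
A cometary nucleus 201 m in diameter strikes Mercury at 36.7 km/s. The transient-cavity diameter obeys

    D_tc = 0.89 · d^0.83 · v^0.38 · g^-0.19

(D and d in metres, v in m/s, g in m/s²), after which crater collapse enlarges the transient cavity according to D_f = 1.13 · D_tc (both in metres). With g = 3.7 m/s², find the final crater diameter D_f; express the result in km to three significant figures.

D_f ≈ 3.47 km

v = 36700 m/s.
d^0.83 = 201^0.83 = 81.59
v^0.38 = 36700^0.38 = 54.27
g^-0.19 = 3.7^-0.19 = 0.7799
D_tc = 0.89 × 81.59 × 54.27 × 0.7799 = 3073 m
D_f = 1.13 × 3073 = 3472 m
     = 3.472 km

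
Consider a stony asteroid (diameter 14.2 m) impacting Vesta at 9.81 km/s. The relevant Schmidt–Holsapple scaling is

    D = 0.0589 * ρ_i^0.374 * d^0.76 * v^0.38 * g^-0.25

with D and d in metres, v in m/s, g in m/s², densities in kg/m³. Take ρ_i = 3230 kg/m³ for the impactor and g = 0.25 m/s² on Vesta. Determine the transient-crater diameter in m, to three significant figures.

In SI units: v = 9810 m/s.
ρ_i^0.374 = 3230^0.374 = 20.53
d^0.76 = 14.2^0.76 = 7.512
v^0.38 = 9810^0.38 = 32.87
g^-0.25 = 0.25^-0.25 = 1.414
D = 0.0589 × 20.53 × 7.512 × 32.87 × 1.414 = 422.2 m

D ≈ 422 m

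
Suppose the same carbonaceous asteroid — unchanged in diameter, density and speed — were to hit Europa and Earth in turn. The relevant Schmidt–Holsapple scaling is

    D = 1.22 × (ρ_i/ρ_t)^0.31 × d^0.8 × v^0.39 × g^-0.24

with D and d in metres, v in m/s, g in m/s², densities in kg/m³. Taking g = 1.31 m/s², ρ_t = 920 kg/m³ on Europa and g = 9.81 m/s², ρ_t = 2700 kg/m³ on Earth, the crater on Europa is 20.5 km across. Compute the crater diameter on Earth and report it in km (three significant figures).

D ≈ 9.06 km

The impactor-only factors (d, v, ρ_i) cancel in the ratio, leaving D_Earth/D_Europa = (g_Earth/g_Europa)^-0.24 · (ρ_t,Europa/ρ_t,Earth)^0.31.
(9.81/1.31)^-0.24 = 7.489^-0.24 = 0.6168
(920/2700)^0.31 = 0.3407^0.31 = 0.7162
Ratio = 0.6168 × 0.7162 = 0.4418
D_Earth = 0.4418 × 20.5 km = 9.06 km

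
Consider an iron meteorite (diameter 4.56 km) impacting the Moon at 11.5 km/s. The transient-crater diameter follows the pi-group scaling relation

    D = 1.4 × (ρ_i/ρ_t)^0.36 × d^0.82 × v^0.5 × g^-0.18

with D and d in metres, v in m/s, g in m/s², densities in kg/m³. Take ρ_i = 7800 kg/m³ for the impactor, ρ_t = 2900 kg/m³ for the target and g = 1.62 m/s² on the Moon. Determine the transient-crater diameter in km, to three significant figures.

D ≈ 197 km

In SI units: d = 4560 m, v = 11500 m/s.
(ρ_i/ρ_t)^0.36 = (7800/2900)^0.36 = 1.428
d^0.82 = 4560^0.82 = 1001
v^0.5 = 11500^0.5 = 107.2
g^-0.18 = 1.62^-0.18 = 0.9168
D = 1.4 × 1.428 × 1001 × 107.2 × 0.9168 = 1.967 × 10^5 m
   = 196.7 km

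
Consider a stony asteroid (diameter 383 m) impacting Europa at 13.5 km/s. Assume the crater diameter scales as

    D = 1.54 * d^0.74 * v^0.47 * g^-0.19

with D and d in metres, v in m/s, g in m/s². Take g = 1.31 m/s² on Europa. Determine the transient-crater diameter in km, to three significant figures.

D ≈ 10.4 km

In SI units: v = 13500 m/s.
d^0.74 = 383^0.74 = 81.58
v^0.47 = 13500^0.47 = 87.35
g^-0.19 = 1.31^-0.19 = 0.9500
D = 1.54 × 81.58 × 87.35 × 0.9500 = 10425 m
   = 10.43 km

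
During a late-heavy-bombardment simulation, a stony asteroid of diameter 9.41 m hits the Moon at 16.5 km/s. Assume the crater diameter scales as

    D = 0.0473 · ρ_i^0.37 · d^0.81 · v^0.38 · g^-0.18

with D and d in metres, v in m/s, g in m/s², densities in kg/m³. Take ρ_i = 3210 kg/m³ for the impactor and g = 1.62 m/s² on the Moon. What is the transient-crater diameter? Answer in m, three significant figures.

D ≈ 212 m

In SI units: v = 16500 m/s.
ρ_i^0.37 = 3210^0.37 = 19.83
d^0.81 = 9.41^0.81 = 6.146
v^0.38 = 16500^0.38 = 40.05
g^-0.18 = 1.62^-0.18 = 0.9168
D = 0.0473 × 19.83 × 6.146 × 40.05 × 0.9168 = 211.7 m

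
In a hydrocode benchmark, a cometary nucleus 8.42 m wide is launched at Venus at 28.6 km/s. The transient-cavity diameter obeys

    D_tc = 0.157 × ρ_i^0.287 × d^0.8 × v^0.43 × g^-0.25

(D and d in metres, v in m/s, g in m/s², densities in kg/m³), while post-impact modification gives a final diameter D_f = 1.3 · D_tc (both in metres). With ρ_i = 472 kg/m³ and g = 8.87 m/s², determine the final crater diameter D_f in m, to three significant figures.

v = 28600 m/s.
ρ_i^0.287 = 472^0.287 = 5.854
d^0.8 = 8.42^0.8 = 5.499
v^0.43 = 28600^0.43 = 82.46
g^-0.25 = 8.87^-0.25 = 0.5795
D_tc = 0.157 × 5.854 × 5.499 × 82.46 × 0.5795 = 241.5 m
D_f = 1.3 × 241.5 = 313.9 m

D_f ≈ 314 m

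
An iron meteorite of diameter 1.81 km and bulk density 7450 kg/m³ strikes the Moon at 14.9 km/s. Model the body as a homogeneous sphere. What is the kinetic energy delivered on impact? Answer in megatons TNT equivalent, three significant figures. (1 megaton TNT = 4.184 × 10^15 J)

E ≈ 6.14 × 10^5 Mt TNT

d = 1810 m; v = 14900 m/s.
Mass m = (π/6) ρ d³ = (π/6) × 7450 × (1810)³ = 2.313 × 10^13 kg
E = ½ m v² = 0.5 × 2.313 × 10^13 × (14900)² = 2.568 × 10^21 J
   = 2.568 × 10^21 / 4.184×10^15 = 6.138 × 10^5 Mt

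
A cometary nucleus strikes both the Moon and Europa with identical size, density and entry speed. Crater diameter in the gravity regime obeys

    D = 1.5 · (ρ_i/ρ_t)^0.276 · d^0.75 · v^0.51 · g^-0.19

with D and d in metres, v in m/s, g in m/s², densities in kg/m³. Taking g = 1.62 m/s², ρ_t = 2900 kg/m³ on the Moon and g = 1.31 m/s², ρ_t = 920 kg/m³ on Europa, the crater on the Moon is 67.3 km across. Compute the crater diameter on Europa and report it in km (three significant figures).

The impactor-only factors (d, v, ρ_i) cancel in the ratio, leaving D_Europa/D_Moon = (g_Europa/g_Moon)^-0.19 · (ρ_t,Moon/ρ_t,Europa)^0.276.
(1.31/1.62)^-0.19 = 0.8086^-0.19 = 1.041
(2900/920)^0.276 = 3.152^0.276 = 1.373
Ratio = 1.041 × 1.373 = 1.429
D_Europa = 1.429 × 67.3 km = 96.2 km

D ≈ 96.2 km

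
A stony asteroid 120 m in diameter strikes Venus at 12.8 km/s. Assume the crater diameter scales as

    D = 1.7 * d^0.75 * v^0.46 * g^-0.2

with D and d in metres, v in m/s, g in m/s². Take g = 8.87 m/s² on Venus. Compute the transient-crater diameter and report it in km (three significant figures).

In SI units: v = 12800 m/s.
d^0.75 = 120^0.75 = 36.26
v^0.46 = 12800^0.46 = 77.50
g^-0.2 = 8.87^-0.2 = 0.6463
D = 1.7 × 36.26 × 77.50 × 0.6463 = 3088 m
   = 3.088 km

D ≈ 3.09 km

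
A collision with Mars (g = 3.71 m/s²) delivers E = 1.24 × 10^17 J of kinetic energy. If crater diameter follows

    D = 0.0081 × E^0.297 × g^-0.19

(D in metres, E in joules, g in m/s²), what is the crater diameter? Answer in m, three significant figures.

E^0.297 = (1.24 × 10^17)^0.297 = 1.193 × 10^5
g^-0.19 = 3.71^-0.19 = 0.7795
D = 0.0081 × 1.193 × 10^5 × 0.7795 = 753.3 m

D ≈ 753 m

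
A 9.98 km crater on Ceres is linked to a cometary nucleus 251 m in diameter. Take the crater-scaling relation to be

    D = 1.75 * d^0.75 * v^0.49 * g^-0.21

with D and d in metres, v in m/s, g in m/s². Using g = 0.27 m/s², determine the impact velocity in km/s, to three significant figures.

v ≈ 5.61 km/s

Rearranging for v: v = [D / (1.75 · 251^0.75 · 0.27^-0.21)]^(1/0.49).
D = 9980 m.
251^0.75 = 63.06
0.27^-0.21 = 1.316
Denominator = 1.75 × 63.06 × 1.316 = 145.2
D / 145.2 = 9980 / 145.2 = 68.73
v = 68.73^(1/0.49) = 68.73^2.0408 = 5614 m/s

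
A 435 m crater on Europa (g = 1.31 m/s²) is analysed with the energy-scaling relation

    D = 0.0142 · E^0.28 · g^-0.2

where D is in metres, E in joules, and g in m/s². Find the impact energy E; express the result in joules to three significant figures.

E ≈ 1.28 × 10^16 J

Rearranging: E = [D / (0.0142 · g^-0.2)]^(1/0.28).
g^-0.2 = 1.31^-0.2 = 0.9474
D / (0.0142 × 0.9474) = 435 / (0.01345) = 3.234 × 10^4
E = (3.234 × 10^4)^3.5714 = 1.277 × 10^16 J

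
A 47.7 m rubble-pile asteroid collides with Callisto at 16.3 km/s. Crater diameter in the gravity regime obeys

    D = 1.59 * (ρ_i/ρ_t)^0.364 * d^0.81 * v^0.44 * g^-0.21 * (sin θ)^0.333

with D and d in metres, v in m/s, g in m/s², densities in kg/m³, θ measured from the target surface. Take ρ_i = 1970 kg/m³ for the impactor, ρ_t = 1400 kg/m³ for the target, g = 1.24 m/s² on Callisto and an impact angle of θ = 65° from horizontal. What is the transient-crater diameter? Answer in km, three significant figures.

In SI units: v = 16300 m/s.
(ρ_i/ρ_t)^0.364 = (1970/1400)^0.364 = 1.132
d^0.81 = 47.7^0.81 = 22.89
v^0.44 = 16300^0.44 = 71.34
g^-0.21 = 1.24^-0.21 = 0.9558
(sin 65°)^0.333 = 0.9063^0.333 = 0.9678
D = 1.59 × 1.132 × 22.89 × 71.34 × 0.9558 × 0.9678 = 2719 m
   = 2.719 km

D ≈ 2.72 km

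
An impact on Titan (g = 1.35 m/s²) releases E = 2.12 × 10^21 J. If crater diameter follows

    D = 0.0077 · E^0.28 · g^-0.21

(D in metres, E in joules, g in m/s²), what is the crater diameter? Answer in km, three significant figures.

D ≈ 6.77 km

E^0.28 = (2.12 × 10^21)^0.28 = 9.362 × 10^5
g^-0.21 = 1.35^-0.21 = 0.9389
D = 0.0077 × 9.362 × 10^5 × 0.9389 = 6768 m
   = 6.768 km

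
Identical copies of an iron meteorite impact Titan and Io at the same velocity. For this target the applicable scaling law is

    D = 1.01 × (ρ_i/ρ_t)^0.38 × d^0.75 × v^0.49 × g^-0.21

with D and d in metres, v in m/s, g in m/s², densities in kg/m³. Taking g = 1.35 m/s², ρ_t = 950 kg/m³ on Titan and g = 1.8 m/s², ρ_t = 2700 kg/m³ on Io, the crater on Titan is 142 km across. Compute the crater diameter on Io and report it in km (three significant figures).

D ≈ 89.9 km

The impactor-only factors (d, v, ρ_i) cancel in the ratio, leaving D_Io/D_Titan = (g_Io/g_Titan)^-0.21 · (ρ_t,Titan/ρ_t,Io)^0.38.
(1.8/1.35)^-0.21 = 1.333^-0.21 = 0.9414
(950/2700)^0.38 = 0.3519^0.38 = 0.6724
Ratio = 0.9414 × 0.6724 = 0.6330
D_Io = 0.6330 × 142 km = 89.9 km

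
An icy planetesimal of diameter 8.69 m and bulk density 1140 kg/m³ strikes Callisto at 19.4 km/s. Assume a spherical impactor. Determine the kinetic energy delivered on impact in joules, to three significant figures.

v = 19400 m/s.
Mass m = (π/6) ρ d³ = (π/6) × 1140 × (8.69)³ = 3.917 × 10^5 kg
E = ½ m v² = 0.5 × 3.917 × 10^5 × (19400)² = 7.371 × 10^13 J

E ≈ 7.37 × 10^13 J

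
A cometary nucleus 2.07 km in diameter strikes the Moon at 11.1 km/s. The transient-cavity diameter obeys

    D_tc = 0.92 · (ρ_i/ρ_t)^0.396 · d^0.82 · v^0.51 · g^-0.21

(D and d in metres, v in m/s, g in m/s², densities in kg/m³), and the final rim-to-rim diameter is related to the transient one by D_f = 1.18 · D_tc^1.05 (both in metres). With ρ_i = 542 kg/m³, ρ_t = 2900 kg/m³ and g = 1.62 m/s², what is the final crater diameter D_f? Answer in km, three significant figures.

D_f ≈ 50.8 km

In SI: d = 2070 m, v = 11100 m/s.
(ρ_i/ρ_t)^0.396 = (542/2900)^0.396 = 0.5147
d^0.82 = 2070^0.82 = 523.7
v^0.51 = 11100^0.51 = 115.6
g^-0.21 = 1.62^-0.21 = 0.9037
D_tc = 0.92 × 0.5147 × 523.7 × 115.6 × 0.9037 = 25910 m
D_f = 1.18 × (25910)^1.05 = 50819 m
     = 50.82 km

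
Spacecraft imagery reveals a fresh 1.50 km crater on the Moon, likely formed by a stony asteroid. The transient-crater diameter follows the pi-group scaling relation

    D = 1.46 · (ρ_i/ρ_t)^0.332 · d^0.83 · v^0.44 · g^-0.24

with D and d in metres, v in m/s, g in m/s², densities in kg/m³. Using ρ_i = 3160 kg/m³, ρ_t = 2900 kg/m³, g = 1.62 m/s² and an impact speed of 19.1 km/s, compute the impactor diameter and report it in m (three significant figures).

Rearranging for d: d = [D / (1.46 · (3160/2900)^0.332 · 19100^0.44 · 1.62^-0.24)]^(1/0.83).
D = 1500 m.
(3160/2900)^0.332 = 1.029
19100^0.44 = 76.50
1.62^-0.24 = 0.8907
Denominator = 1.46 × 1.029 × 76.50 × 0.8907 = 102.4
D / 102.4 = 1500 / 102.4 = 14.65
d = 14.65^(1/0.83) = 14.65^1.2048 = 25.39 m

d ≈ 25.4 m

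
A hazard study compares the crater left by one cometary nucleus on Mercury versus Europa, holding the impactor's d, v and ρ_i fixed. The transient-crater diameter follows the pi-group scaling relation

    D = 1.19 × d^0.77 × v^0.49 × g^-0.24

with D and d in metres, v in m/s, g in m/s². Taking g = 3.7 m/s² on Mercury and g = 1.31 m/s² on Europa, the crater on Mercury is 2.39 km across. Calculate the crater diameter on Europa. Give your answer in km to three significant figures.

D ≈ 3.07 km

All impactor-dependent factors cancel in the ratio, leaving D_Europa/D_Mercury = (g_Europa/g_Mercury)^-0.24.
(1.31/3.7)^-0.24 = 0.3541^-0.24 = 1.283
D_Europa = 1.283 × 2.39 km = 3.07 km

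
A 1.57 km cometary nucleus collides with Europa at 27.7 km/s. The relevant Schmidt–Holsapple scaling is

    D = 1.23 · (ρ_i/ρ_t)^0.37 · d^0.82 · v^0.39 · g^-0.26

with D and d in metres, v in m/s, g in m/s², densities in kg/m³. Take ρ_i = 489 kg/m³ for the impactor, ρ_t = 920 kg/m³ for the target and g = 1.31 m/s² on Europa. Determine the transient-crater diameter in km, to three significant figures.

In SI units: d = 1570 m, v = 27700 m/s.
(ρ_i/ρ_t)^0.37 = (489/920)^0.37 = 0.7915
d^0.82 = 1570^0.82 = 417.5
v^0.39 = 27700^0.39 = 54.02
g^-0.26 = 1.31^-0.26 = 0.9322
D = 1.23 × 0.7915 × 417.5 × 54.02 × 0.9322 = 20468 m
   = 20.47 km

D ≈ 20.5 km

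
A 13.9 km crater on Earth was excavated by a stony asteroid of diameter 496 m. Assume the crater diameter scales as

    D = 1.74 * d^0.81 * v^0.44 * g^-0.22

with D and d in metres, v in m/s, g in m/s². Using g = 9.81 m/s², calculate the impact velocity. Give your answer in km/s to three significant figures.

Rearranging for v: v = [D / (1.74 · 496^0.81 · 9.81^-0.22)]^(1/0.44).
D = 13900 m.
496^0.81 = 152.5
9.81^-0.22 = 0.6051
Denominator = 1.74 × 152.5 × 0.6051 = 160.6
D / 160.6 = 13900 / 160.6 = 86.55
v = 86.55^(1/0.44) = 86.55^2.2727 = 25283 m/s

v ≈ 25.3 km/s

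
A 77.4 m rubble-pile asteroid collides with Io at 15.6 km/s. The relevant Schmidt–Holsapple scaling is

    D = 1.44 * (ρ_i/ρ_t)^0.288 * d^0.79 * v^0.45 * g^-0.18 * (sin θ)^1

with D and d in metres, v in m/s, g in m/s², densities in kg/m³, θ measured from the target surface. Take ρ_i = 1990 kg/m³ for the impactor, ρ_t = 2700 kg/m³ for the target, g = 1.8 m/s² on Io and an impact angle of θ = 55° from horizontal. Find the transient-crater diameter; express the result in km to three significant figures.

In SI units: v = 15600 m/s.
(ρ_i/ρ_t)^0.288 = (1990/2700)^0.288 = 0.9159
d^0.79 = 77.4^0.79 = 31.05
v^0.45 = 15600^0.45 = 77.07
g^-0.18 = 1.8^-0.18 = 0.8996
(sin 55°)^1 = 0.8192^1 = 0.8192
D = 1.44 × 0.9159 × 31.05 × 77.07 × 0.8996 × 0.8192 = 2326 m
   = 2.326 km

D ≈ 2.33 km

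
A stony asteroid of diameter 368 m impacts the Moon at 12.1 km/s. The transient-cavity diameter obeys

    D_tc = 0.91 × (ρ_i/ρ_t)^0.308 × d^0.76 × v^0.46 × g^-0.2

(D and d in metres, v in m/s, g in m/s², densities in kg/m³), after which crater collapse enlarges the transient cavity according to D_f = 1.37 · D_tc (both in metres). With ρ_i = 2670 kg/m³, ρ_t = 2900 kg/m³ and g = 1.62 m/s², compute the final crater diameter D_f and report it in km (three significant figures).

v = 12100 m/s.
(ρ_i/ρ_t)^0.308 = (2670/2900)^0.308 = 0.9749
d^0.76 = 368^0.76 = 89.13
v^0.46 = 12100^0.46 = 75.52
g^-0.2 = 1.62^-0.2 = 0.9080
D_tc = 0.91 × 0.9749 × 89.13 × 75.52 × 0.9080 = 5422 m
D_f = 1.37 × 5422 = 7428 m
     = 7.428 km

D_f ≈ 7.43 km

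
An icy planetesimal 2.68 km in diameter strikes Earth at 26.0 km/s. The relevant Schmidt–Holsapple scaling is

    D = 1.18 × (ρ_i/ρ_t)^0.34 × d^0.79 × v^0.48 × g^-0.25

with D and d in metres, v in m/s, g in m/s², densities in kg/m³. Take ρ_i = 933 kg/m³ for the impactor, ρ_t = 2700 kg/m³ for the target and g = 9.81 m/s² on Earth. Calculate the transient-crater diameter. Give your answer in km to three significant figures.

In SI units: d = 2680 m, v = 26000 m/s.
(ρ_i/ρ_t)^0.34 = (933/2700)^0.34 = 0.6968
d^0.79 = 2680^0.79 = 510.8
v^0.48 = 26000^0.48 = 131.6
g^-0.25 = 9.81^-0.25 = 0.5650
D = 1.18 × 0.6968 × 510.8 × 131.6 × 0.5650 = 31228 m
   = 31.23 km

D ≈ 31.2 km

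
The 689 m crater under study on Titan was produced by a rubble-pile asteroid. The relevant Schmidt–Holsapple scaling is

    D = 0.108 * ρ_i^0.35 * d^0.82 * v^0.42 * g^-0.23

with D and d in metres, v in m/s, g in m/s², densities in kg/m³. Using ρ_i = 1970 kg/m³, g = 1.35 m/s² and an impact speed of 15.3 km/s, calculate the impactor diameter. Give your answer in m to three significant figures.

Rearranging for d: d = [D / (0.108 · 1970^0.35 · 15300^0.42 · 1.35^-0.23)]^(1/0.82).
1970^0.35 = 14.23
15300^0.42 = 57.22
1.35^-0.23 = 0.9333
Denominator = 0.108 × 14.23 × 57.22 × 0.9333 = 82.07
D / 82.07 = 689 / 82.07 = 8.395
d = 8.395^(1/0.82) = 8.395^1.2195 = 13.39 m

d ≈ 13.4 m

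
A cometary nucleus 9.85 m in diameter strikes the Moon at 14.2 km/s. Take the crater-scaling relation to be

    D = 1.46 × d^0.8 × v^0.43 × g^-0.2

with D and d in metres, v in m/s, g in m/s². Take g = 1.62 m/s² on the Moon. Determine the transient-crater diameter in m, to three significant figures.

In SI units: v = 14200 m/s.
d^0.8 = 9.85^0.8 = 6.234
v^0.43 = 14200^0.43 = 61.02
g^-0.2 = 1.62^-0.2 = 0.9080
D = 1.46 × 6.234 × 61.02 × 0.9080 = 504.3 m

D ≈ 504 m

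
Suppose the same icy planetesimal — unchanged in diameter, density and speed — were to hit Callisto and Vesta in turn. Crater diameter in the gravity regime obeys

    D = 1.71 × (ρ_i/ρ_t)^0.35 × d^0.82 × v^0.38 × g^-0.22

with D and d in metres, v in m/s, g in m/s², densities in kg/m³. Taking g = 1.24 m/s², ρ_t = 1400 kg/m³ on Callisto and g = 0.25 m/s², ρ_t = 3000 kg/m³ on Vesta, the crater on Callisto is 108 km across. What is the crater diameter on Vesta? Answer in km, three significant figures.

D ≈ 118 km

The impactor-only factors (d, v, ρ_i) cancel in the ratio, leaving D_Vesta/D_Callisto = (g_Vesta/g_Callisto)^-0.22 · (ρ_t,Callisto/ρ_t,Vesta)^0.35.
(0.25/1.24)^-0.22 = 0.2016^-0.22 = 1.422
(1400/3000)^0.35 = 0.4667^0.35 = 0.7659
Ratio = 1.422 × 0.7659 = 1.089
D_Vesta = 1.089 × 108 km = 118 km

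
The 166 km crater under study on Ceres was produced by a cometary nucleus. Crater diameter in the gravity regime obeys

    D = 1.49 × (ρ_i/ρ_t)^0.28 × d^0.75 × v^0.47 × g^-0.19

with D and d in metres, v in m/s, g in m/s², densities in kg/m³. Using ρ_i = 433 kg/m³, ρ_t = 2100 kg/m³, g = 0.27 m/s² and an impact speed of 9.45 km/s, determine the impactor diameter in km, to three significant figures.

d ≈ 22.4 km

Rearranging for d: d = [D / (1.49 · (433/2100)^0.28 · 9450^0.47 · 0.27^-0.19)]^(1/0.75).
D = 166000 m.
(433/2100)^0.28 = 0.6427
9450^0.47 = 73.87
0.27^-0.19 = 1.282
Denominator = 1.49 × 0.6427 × 73.87 × 1.282 = 90.69
D / 90.69 = 166000 / 90.69 = 1830
d = 1830^(1/0.75) = 1830^1.3333 = 22378 m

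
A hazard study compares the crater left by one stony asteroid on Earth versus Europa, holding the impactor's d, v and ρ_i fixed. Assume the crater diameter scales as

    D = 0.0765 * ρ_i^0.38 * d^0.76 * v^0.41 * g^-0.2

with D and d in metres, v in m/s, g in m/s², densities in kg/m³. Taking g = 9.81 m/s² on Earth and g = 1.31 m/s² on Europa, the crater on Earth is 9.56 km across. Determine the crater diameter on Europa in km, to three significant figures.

All impactor-dependent factors cancel in the ratio, leaving D_Europa/D_Earth = (g_Europa/g_Earth)^-0.2.
(1.31/9.81)^-0.2 = 0.1335^-0.2 = 1.496
D_Europa = 1.496 × 9.56 km = 14.3 km

D ≈ 14.3 km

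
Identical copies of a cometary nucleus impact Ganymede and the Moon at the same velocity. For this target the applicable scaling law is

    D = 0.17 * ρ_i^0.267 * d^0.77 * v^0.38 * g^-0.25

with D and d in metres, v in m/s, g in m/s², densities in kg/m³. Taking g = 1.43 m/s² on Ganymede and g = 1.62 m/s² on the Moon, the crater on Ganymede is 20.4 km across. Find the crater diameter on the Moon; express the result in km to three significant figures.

D ≈ 19.8 km

All impactor-dependent factors cancel in the ratio, leaving D_Moon/D_Ganymede = (g_Moon/g_Ganymede)^-0.25.
(1.62/1.43)^-0.25 = 1.133^-0.25 = 0.9693
D_Moon = 0.9693 × 20.4 km = 19.8 km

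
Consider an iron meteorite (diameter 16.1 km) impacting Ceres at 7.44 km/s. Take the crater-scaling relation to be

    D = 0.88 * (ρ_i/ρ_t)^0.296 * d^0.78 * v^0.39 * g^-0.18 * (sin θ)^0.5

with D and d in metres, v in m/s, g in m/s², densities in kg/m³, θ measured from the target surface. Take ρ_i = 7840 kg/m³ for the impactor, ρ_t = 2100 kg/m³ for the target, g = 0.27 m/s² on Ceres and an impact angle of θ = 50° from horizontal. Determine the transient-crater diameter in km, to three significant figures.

D ≈ 89.0 km

In SI units: d = 16100 m, v = 7440 m/s.
(ρ_i/ρ_t)^0.296 = (7840/2100)^0.296 = 1.477
d^0.78 = 16100^0.78 = 1911
v^0.39 = 7440^0.39 = 32.35
g^-0.18 = 0.27^-0.18 = 1.266
(sin 50°)^0.5 = 0.7660^0.5 = 0.8752
D = 0.88 × 1.477 × 1911 × 32.35 × 1.266 × 0.8752 = 89031 m
   = 89.03 km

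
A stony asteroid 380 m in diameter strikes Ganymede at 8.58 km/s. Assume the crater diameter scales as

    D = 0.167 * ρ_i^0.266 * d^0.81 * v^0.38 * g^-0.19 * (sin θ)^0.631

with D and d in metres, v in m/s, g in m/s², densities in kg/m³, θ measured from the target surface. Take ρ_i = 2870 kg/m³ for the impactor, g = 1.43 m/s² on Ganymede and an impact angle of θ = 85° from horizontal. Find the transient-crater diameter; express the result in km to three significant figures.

In SI units: v = 8580 m/s.
ρ_i^0.266 = 2870^0.266 = 8.314
d^0.81 = 380^0.81 = 122.9
v^0.38 = 8580^0.38 = 31.24
g^-0.19 = 1.43^-0.19 = 0.9343
(sin 85°)^0.631 = 0.9962^0.631 = 0.9976
D = 0.167 × 8.314 × 122.9 × 31.24 × 0.9343 × 0.9976 = 4969 m
   = 4.969 km

D ≈ 4.97 km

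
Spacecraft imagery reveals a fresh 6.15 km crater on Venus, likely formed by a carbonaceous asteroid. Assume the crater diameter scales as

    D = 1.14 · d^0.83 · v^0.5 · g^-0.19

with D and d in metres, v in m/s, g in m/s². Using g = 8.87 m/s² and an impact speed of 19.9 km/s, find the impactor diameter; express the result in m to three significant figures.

Rearranging for d: d = [D / (1.14 · 19900^0.5 · 8.87^-0.19)]^(1/0.83).
D = 6150 m.
19900^0.5 = 141.1
8.87^-0.19 = 0.6605
Denominator = 1.14 × 141.1 × 0.6605 = 106.2
D / 106.2 = 6150 / 106.2 = 57.91
d = 57.91^(1/0.83) = 57.91^1.2048 = 133.0 m

d ≈ 133 m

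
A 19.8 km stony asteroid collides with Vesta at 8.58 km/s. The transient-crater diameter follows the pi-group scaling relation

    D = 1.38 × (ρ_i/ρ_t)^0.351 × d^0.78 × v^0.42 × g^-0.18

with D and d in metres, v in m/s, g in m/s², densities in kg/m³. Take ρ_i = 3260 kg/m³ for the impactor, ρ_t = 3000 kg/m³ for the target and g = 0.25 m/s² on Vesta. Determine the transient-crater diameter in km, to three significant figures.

D ≈ 184 km

In SI units: d = 19800 m, v = 8580 m/s.
(ρ_i/ρ_t)^0.351 = (3260/3000)^0.351 = 1.030
d^0.78 = 19800^0.78 = 2246
v^0.42 = 8580^0.42 = 44.88
g^-0.18 = 0.25^-0.18 = 1.283
D = 1.38 × 1.030 × 2246 × 44.88 × 1.283 = 1.838 × 10^5 m
   = 183.8 km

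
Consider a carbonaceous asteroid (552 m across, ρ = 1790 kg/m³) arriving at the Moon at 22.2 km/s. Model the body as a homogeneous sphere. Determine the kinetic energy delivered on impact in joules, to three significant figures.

v = 22200 m/s.
Mass m = (π/6) ρ d³ = (π/6) × 1790 × (552)³ = 1.576 × 10^11 kg
E = ½ m v² = 0.5 × 1.576 × 10^11 × (22200)² = 3.884 × 10^19 J

E ≈ 3.88 × 10^19 J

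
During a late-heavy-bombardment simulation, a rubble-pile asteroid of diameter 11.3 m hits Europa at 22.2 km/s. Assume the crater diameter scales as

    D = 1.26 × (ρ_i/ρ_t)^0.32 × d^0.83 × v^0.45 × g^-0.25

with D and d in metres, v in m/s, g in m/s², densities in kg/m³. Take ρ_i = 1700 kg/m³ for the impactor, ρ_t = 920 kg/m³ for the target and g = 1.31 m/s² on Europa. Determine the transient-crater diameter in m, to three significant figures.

In SI units: v = 22200 m/s.
(ρ_i/ρ_t)^0.32 = (1700/920)^0.32 = 1.217
d^0.83 = 11.3^0.83 = 7.483
v^0.45 = 22200^0.45 = 90.34
g^-0.25 = 1.31^-0.25 = 0.9347
D = 1.26 × 1.217 × 7.483 × 90.34 × 0.9347 = 968.9 m

D ≈ 969 m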